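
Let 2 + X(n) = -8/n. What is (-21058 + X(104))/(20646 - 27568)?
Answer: 273781/89986 ≈ 3.0425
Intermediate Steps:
X(n) = -2 - 8/n
(-21058 + X(104))/(20646 - 27568) = (-21058 + (-2 - 8/104))/(20646 - 27568) = (-21058 + (-2 - 8*1/104))/(-6922) = (-21058 + (-2 - 1/13))*(-1/6922) = (-21058 - 27/13)*(-1/6922) = -273781/13*(-1/6922) = 273781/89986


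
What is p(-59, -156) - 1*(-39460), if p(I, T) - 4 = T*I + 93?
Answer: 48761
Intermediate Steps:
p(I, T) = 97 + I*T (p(I, T) = 4 + (T*I + 93) = 4 + (I*T + 93) = 4 + (93 + I*T) = 97 + I*T)
p(-59, -156) - 1*(-39460) = (97 - 59*(-156)) - 1*(-39460) = (97 + 9204) + 39460 = 9301 + 39460 = 48761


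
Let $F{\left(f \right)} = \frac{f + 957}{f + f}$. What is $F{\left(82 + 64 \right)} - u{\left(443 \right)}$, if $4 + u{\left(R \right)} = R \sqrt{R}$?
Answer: $\frac{2271}{292} - 443 \sqrt{443} \approx -9316.3$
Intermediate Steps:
$F{\left(f \right)} = \frac{957 + f}{2 f}$
$u{\left(R \right)} = -4 + R^{\frac{3}{2}}$ ($u{\left(R \right)} = -4 + R \sqrt{R} = -4 + R^{\frac{3}{2}}$)
$F{\left(82 + 64 \right)} - u{\left(443 \right)} = \frac{957 + \left(82 + 64\right)}{2 \left(82 + 64\right)} - \left(-4 + 443^{\frac{3}{2}}\right) = \frac{957 + 146}{2 \cdot 146} - \left(-4 + 443 \sqrt{443}\right) = \frac{1}{2} \cdot \frac{1}{146} \cdot 1103 + \left(4 - 443 \sqrt{443}\right) = \frac{1103}{292} + \left(4 - 443 \sqrt{443}\right) = \frac{2271}{292} - 443 \sqrt{443}$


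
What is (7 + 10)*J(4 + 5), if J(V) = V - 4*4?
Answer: -119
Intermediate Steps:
J(V) = -16 + V (J(V) = V - 16 = -16 + V)
(7 + 10)*J(4 + 5) = (7 + 10)*(-16 + (4 + 5)) = 17*(-16 + 9) = 17*(-7) = -119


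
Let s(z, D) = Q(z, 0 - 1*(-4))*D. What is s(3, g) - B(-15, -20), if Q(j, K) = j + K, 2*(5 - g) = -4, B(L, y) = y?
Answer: 69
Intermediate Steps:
g = 7 (g = 5 - ½*(-4) = 5 + 2 = 7)
Q(j, K) = K + j
s(z, D) = D*(4 + z) (s(z, D) = ((0 - 1*(-4)) + z)*D = ((0 + 4) + z)*D = (4 + z)*D = D*(4 + z))
s(3, g) - B(-15, -20) = 7*(4 + 3) - 1*(-20) = 7*7 + 20 = 49 + 20 = 69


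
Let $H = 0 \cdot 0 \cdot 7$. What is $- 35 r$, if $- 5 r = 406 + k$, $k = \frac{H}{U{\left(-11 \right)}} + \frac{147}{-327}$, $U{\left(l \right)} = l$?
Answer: $\frac{309435}{109} \approx 2838.9$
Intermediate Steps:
$H = 0$ ($H = 0 \cdot 7 = 0$)
$k = - \frac{49}{109}$ ($k = \frac{0}{-11} + \frac{147}{-327} = 0 \left(- \frac{1}{11}\right) + 147 \left(- \frac{1}{327}\right) = 0 - \frac{49}{109} = - \frac{49}{109} \approx -0.44954$)
$r = - \frac{8841}{109}$ ($r = - \frac{406 - \frac{49}{109}}{5} = \left(- \frac{1}{5}\right) \frac{44205}{109} = - \frac{8841}{109} \approx -81.11$)
$- 35 r = \left(-35\right) \left(- \frac{8841}{109}\right) = \frac{309435}{109}$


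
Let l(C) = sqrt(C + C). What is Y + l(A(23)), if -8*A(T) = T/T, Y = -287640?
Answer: -287640 + I/2 ≈ -2.8764e+5 + 0.5*I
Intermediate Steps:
A(T) = -1/8 (A(T) = -T/(8*T) = -1/8*1 = -1/8)
l(C) = sqrt(2)*sqrt(C) (l(C) = sqrt(2*C) = sqrt(2)*sqrt(C))
Y + l(A(23)) = -287640 + sqrt(2)*sqrt(-1/8) = -287640 + sqrt(2)*(I*sqrt(2)/4) = -287640 + I/2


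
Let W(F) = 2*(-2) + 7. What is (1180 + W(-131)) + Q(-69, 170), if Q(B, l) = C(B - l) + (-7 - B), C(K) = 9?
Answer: 1254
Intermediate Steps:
W(F) = 3 (W(F) = -4 + 7 = 3)
Q(B, l) = 2 - B (Q(B, l) = 9 + (-7 - B) = 2 - B)
(1180 + W(-131)) + Q(-69, 170) = (1180 + 3) + (2 - 1*(-69)) = 1183 + (2 + 69) = 1183 + 71 = 1254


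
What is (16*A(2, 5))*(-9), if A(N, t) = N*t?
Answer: -1440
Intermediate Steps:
(16*A(2, 5))*(-9) = (16*(2*5))*(-9) = (16*10)*(-9) = 160*(-9) = -1440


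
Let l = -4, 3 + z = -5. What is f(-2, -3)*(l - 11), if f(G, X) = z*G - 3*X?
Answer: -375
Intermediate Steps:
z = -8 (z = -3 - 5 = -8)
f(G, X) = -8*G - 3*X
f(-2, -3)*(l - 11) = (-8*(-2) - 3*(-3))*(-4 - 11) = (16 + 9)*(-15) = 25*(-15) = -375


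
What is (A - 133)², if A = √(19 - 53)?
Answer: (133 - I*√34)² ≈ 17655.0 - 1551.0*I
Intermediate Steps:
A = I*√34 (A = √(-34) = I*√34 ≈ 5.8309*I)
(A - 133)² = (I*√34 - 133)² = (-133 + I*√34)²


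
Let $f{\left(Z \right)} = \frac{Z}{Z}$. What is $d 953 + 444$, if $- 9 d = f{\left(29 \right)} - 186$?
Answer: $\frac{180301}{9} \approx 20033.0$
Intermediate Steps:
$f{\left(Z \right)} = 1$
$d = \frac{185}{9}$ ($d = - \frac{1 - 186}{9} = \left(- \frac{1}{9}\right) \left(-185\right) = \frac{185}{9} \approx 20.556$)
$d 953 + 444 = \frac{185}{9} \cdot 953 + 444 = \frac{176305}{9} + 444 = \frac{180301}{9}$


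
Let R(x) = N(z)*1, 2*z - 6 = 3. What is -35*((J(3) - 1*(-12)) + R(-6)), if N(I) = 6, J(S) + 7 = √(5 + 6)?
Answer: -385 - 35*√11 ≈ -501.08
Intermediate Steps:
J(S) = -7 + √11 (J(S) = -7 + √(5 + 6) = -7 + √11)
z = 9/2 (z = 3 + (½)*3 = 3 + 3/2 = 9/2 ≈ 4.5000)
R(x) = 6 (R(x) = 6*1 = 6)
-35*((J(3) - 1*(-12)) + R(-6)) = -35*(((-7 + √11) - 1*(-12)) + 6) = -35*(((-7 + √11) + 12) + 6) = -35*((5 + √11) + 6) = -35*(11 + √11) = -385 - 35*√11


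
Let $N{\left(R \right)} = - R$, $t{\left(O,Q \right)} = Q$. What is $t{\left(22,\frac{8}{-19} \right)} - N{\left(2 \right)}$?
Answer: $\frac{30}{19} \approx 1.5789$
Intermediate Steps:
$t{\left(22,\frac{8}{-19} \right)} - N{\left(2 \right)} = \frac{8}{-19} - \left(-1\right) 2 = 8 \left(- \frac{1}{19}\right) - -2 = - \frac{8}{19} + 2 = \frac{30}{19}$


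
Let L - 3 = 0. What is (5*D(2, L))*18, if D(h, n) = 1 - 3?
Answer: -180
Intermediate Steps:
L = 3 (L = 3 + 0 = 3)
D(h, n) = -2
(5*D(2, L))*18 = (5*(-2))*18 = -10*18 = -180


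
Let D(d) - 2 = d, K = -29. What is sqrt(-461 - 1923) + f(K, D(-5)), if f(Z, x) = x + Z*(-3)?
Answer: 84 + 4*I*sqrt(149) ≈ 84.0 + 48.826*I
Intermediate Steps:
D(d) = 2 + d
f(Z, x) = x - 3*Z
sqrt(-461 - 1923) + f(K, D(-5)) = sqrt(-461 - 1923) + ((2 - 5) - 3*(-29)) = sqrt(-2384) + (-3 + 87) = 4*I*sqrt(149) + 84 = 84 + 4*I*sqrt(149)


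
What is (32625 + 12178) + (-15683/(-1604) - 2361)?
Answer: 68092651/1604 ≈ 42452.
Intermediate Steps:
(32625 + 12178) + (-15683/(-1604) - 2361) = 44803 + (-15683*(-1/1604) - 2361) = 44803 + (15683/1604 - 2361) = 44803 - 3771361/1604 = 68092651/1604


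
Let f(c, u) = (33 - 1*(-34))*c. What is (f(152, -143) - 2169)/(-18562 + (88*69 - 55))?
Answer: -1603/2509 ≈ -0.63890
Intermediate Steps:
f(c, u) = 67*c (f(c, u) = (33 + 34)*c = 67*c)
(f(152, -143) - 2169)/(-18562 + (88*69 - 55)) = (67*152 - 2169)/(-18562 + (88*69 - 55)) = (10184 - 2169)/(-18562 + (6072 - 55)) = 8015/(-18562 + 6017) = 8015/(-12545) = 8015*(-1/12545) = -1603/2509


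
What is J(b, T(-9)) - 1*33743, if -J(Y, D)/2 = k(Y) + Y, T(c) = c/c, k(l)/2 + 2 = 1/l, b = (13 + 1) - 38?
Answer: -202121/6 ≈ -33687.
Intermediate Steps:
b = -24 (b = 14 - 38 = -24)
k(l) = -4 + 2/l
T(c) = 1
J(Y, D) = 8 - 4/Y - 2*Y (J(Y, D) = -2*((-4 + 2/Y) + Y) = -2*(-4 + Y + 2/Y) = 8 - 4/Y - 2*Y)
J(b, T(-9)) - 1*33743 = (8 - 4/(-24) - 2*(-24)) - 1*33743 = (8 - 4*(-1/24) + 48) - 33743 = (8 + ⅙ + 48) - 33743 = 337/6 - 33743 = -202121/6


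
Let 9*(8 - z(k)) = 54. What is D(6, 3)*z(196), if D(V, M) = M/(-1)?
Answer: -6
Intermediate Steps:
D(V, M) = -M (D(V, M) = M*(-1) = -M)
z(k) = 2 (z(k) = 8 - ⅑*54 = 8 - 6 = 2)
D(6, 3)*z(196) = -1*3*2 = -3*2 = -6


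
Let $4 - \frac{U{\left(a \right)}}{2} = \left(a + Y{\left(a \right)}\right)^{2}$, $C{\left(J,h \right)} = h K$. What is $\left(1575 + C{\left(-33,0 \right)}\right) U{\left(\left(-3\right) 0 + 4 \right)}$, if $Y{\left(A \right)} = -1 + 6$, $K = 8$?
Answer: $-242550$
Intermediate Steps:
$Y{\left(A \right)} = 5$
$C{\left(J,h \right)} = 8 h$ ($C{\left(J,h \right)} = h 8 = 8 h$)
$U{\left(a \right)} = 8 - 2 \left(5 + a\right)^{2}$ ($U{\left(a \right)} = 8 - 2 \left(a + 5\right)^{2} = 8 - 2 \left(5 + a\right)^{2}$)
$\left(1575 + C{\left(-33,0 \right)}\right) U{\left(\left(-3\right) 0 + 4 \right)} = \left(1575 + 8 \cdot 0\right) \left(8 - 2 \left(5 + \left(\left(-3\right) 0 + 4\right)\right)^{2}\right) = \left(1575 + 0\right) \left(8 - 2 \left(5 + \left(0 + 4\right)\right)^{2}\right) = 1575 \left(8 - 2 \left(5 + 4\right)^{2}\right) = 1575 \left(8 - 2 \cdot 9^{2}\right) = 1575 \left(8 - 162\right) = 1575 \left(-154\right) = -242550$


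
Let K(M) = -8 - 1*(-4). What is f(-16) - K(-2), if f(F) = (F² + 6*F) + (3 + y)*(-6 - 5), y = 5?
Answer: 76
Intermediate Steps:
K(M) = -4 (K(M) = -8 + 4 = -4)
f(F) = -88 + F² + 6*F (f(F) = (F² + 6*F) + (3 + 5)*(-6 - 5) = (F² + 6*F) + 8*(-11) = (F² + 6*F) - 88 = -88 + F² + 6*F)
f(-16) - K(-2) = (-88 + (-16)² + 6*(-16)) - 1*(-4) = (-88 + 256 - 96) + 4 = 72 + 4 = 76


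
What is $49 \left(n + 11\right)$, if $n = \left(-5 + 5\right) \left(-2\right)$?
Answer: $539$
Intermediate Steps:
$n = 0$ ($n = 0 \left(-2\right) = 0$)
$49 \left(n + 11\right) = 49 \left(0 + 11\right) = 49 \cdot 11 = 539$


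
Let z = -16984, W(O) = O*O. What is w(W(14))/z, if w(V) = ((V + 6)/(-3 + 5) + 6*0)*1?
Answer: -101/16984 ≈ -0.0059468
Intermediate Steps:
W(O) = O²
w(V) = 3 + V/2 (w(V) = ((6 + V)/2 + 0)*1 = ((6 + V)*(½) + 0)*1 = ((3 + V/2) + 0)*1 = (3 + V/2)*1 = 3 + V/2)
w(W(14))/z = (3 + (½)*14²)/(-16984) = (3 + (½)*196)*(-1/16984) = (3 + 98)*(-1/16984) = 101*(-1/16984) = -101/16984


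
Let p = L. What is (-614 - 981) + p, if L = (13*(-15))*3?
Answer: -2180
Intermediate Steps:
L = -585 (L = -195*3 = -585)
p = -585
(-614 - 981) + p = (-614 - 981) - 585 = -1595 - 585 = -2180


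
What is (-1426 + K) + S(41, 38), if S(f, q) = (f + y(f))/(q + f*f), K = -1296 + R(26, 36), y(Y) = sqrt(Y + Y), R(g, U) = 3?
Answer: -4673920/1719 + sqrt(82)/1719 ≈ -2719.0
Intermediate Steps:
y(Y) = sqrt(2)*sqrt(Y) (y(Y) = sqrt(2*Y) = sqrt(2)*sqrt(Y))
K = -1293 (K = -1296 + 3 = -1293)
S(f, q) = (f + sqrt(2)*sqrt(f))/(q + f**2) (S(f, q) = (f + sqrt(2)*sqrt(f))/(q + f*f) = (f + sqrt(2)*sqrt(f))/(q + f**2))
(-1426 + K) + S(41, 38) = (-1426 - 1293) + (41 + sqrt(2)*sqrt(41))/(38 + 41**2) = -2719 + (41 + sqrt(82))/(38 + 1681) = -2719 + (41 + sqrt(82))/1719 = -2719 + (41/1719 + sqrt(82)/1719) = -4673920/1719 + sqrt(82)/1719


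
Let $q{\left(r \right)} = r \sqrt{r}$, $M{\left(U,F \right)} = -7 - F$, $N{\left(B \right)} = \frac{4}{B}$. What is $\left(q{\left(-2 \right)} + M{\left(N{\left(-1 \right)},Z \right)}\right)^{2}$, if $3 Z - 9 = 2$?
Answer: $\frac{952}{9} + \frac{128 i \sqrt{2}}{3} \approx 105.78 + 60.34 i$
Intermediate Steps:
$Z = \frac{11}{3}$ ($Z = 3 + \frac{1}{3} \cdot 2 = 3 + \frac{2}{3} = \frac{11}{3} \approx 3.6667$)
$q{\left(r \right)} = r^{\frac{3}{2}}$
$\left(q{\left(-2 \right)} + M{\left(N{\left(-1 \right)},Z \right)}\right)^{2} = \left(\left(-2\right)^{\frac{3}{2}} - \frac{32}{3}\right)^{2} = \left(- 2 i \sqrt{2} - \frac{32}{3}\right)^{2} = \left(- \frac{32}{3} - 2 i \sqrt{2}\right)^{2}$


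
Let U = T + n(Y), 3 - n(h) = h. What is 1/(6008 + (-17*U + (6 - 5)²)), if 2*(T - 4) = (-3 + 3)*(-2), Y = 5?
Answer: 1/5975 ≈ 0.00016736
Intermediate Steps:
n(h) = 3 - h
T = 4 (T = 4 + ((-3 + 3)*(-2))/2 = 4 + (0*(-2))/2 = 4 + (½)*0 = 4 + 0 = 4)
U = 2 (U = 4 + (3 - 1*5) = 4 + (3 - 5) = 4 - 2 = 2)
1/(6008 + (-17*U + (6 - 5)²)) = 1/(6008 + (-17*2 + (6 - 5)²)) = 1/(6008 + (-34 + 1²)) = 1/(6008 + (-34 + 1)) = 1/(6008 - 33) = 1/5975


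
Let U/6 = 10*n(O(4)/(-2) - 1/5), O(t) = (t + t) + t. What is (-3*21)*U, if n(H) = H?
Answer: 23436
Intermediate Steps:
O(t) = 3*t (O(t) = 2*t + t = 3*t)
U = -372 (U = 6*(10*((3*4)/(-2) - 1/5)) = 6*(10*(12*(-1/2) - 1*1/5)) = 6*(10*(-6 - 1/5)) = 6*(10*(-31/5)) = 6*(-62) = -372)
(-3*21)*U = -3*21*(-372) = -63*(-372) = 23436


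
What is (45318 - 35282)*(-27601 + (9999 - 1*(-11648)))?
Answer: -59754344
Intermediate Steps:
(45318 - 35282)*(-27601 + (9999 - 1*(-11648))) = 10036*(-27601 + (9999 + 11648)) = 10036*(-27601 + 21647) = 10036*(-5954) = -59754344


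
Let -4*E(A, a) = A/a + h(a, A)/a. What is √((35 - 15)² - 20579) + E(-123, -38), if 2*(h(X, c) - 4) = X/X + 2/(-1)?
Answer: -239/304 + I*√20179 ≈ -0.78618 + 142.05*I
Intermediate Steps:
h(X, c) = 7/2 (h(X, c) = 4 + (X/X + 2/(-1))/2 = 4 + (1 + 2*(-1))/2 = 4 + (1 - 2)/2 = 4 + (½)*(-1) = 4 - ½ = 7/2)
E(A, a) = -7/(8*a) - A/(4*a) (E(A, a) = -(A/a + 7/(2*a))/4 = -(7/(2*a) + A/a)/4 = -7/(8*a) - A/(4*a))
√((35 - 15)² - 20579) + E(-123, -38) = √((35 - 15)² - 20579) + (⅛)*(-7 - 2*(-123))/(-38) = √(20² - 20579) + (⅛)*(-1/38)*(-7 + 246) = √(400 - 20579) + (⅛)*(-1/38)*239 = √(-20179) - 239/304 = I*√20179 - 239/304 = -239/304 + I*√20179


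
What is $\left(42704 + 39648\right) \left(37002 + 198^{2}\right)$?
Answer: $6275716512$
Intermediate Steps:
$\left(42704 + 39648\right) \left(37002 + 198^{2}\right) = 82352 \left(37002 + 39204\right) = 82352 \cdot 76206 = 6275716512$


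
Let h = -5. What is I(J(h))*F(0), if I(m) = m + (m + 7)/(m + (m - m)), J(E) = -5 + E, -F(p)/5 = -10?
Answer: -485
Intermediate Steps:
F(p) = 50 (F(p) = -5*(-10) = 50)
I(m) = m + (7 + m)/m (I(m) = m + (7 + m)/(m + 0) = m + (7 + m)/m)
I(J(h))*F(0) = (1 + (-5 - 5) + 7/(-5 - 5))*50 = (1 - 10 + 7/(-10))*50 = (1 - 10 + 7*(-1/10))*50 = (1 - 10 - 7/10)*50 = -97/10*50 = -485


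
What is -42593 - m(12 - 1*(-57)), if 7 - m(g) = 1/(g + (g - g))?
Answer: -2939399/69 ≈ -42600.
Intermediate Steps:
m(g) = 7 - 1/g (m(g) = 7 - 1/(g + (g - g)) = 7 - 1/(g + 0) = 7 - 1/g)
-42593 - m(12 - 1*(-57)) = -42593 - (7 - 1/(12 - 1*(-57))) = -42593 - (7 - 1/(12 + 57)) = -42593 - (7 - 1/69) = -42593 - 1*482/69 = -42593 - 482/69 = -2939399/69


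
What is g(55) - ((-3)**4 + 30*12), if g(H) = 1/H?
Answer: -24254/55 ≈ -440.98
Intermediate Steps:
g(H) = 1/H
g(55) - ((-3)**4 + 30*12) = 1/55 - ((-3)**4 + 30*12) = 1/55 - (81 + 360) = 1/55 - 1*441 = 1/55 - 441 = -24254/55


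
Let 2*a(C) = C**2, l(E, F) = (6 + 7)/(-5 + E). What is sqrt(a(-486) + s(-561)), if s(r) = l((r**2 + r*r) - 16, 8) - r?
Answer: 2*sqrt(69540281657817)/48417 ≈ 344.47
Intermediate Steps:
l(E, F) = 13/(-5 + E)
a(C) = C**2/2
s(r) = -r + 13/(-21 + 2*r**2) (s(r) = 13/(-5 + ((r**2 + r*r) - 16)) - r = 13/(-5 + ((r**2 + r**2) - 16)) - r = 13/(-5 + (2*r**2 - 16)) - r = 13/(-5 + (-16 + 2*r**2)) - r = 13/(-21 + 2*r**2) - r = -r + 13/(-21 + 2*r**2))
sqrt(a(-486) + s(-561)) = sqrt((1/2)*(-486)**2 + (13 - 1*(-561)*(-21 + 2*(-561)**2))/(-21 + 2*(-561)**2)) = sqrt((1/2)*236196 + (13 - 1*(-561)*(-21 + 2*314721))/(-21 + 2*314721)) = sqrt(118098 + (13 - 1*(-561)*(-21 + 629442))/(-21 + 629442)) = sqrt(118098 + (13 - 1*(-561)*629421)/629421) = sqrt(118098 + (13 + 353105181)/629421) = sqrt(118098 + (1/629421)*353105194) = sqrt(118098 + 27161938/48417) = sqrt(5745112804/48417) = 2*sqrt(69540281657817)/48417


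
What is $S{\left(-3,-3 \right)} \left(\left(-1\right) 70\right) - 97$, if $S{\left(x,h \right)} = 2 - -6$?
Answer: $-657$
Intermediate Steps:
$S{\left(x,h \right)} = 8$ ($S{\left(x,h \right)} = 2 + 6 = 8$)
$S{\left(-3,-3 \right)} \left(\left(-1\right) 70\right) - 97 = 8 \left(\left(-1\right) 70\right) - 97 = 8 \left(-70\right) - 97 = -560 - 97 = -657$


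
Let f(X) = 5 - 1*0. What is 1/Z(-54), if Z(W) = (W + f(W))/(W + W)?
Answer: 108/49 ≈ 2.2041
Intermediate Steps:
f(X) = 5 (f(X) = 5 + 0 = 5)
Z(W) = (5 + W)/(2*W) (Z(W) = (W + 5)/(W + W) = (5 + W)/((2*W)) = (5 + W)*(1/(2*W)) = (5 + W)/(2*W))
1/Z(-54) = 1/((½)*(5 - 54)/(-54)) = 1/((½)*(-1/54)*(-49)) = 1/(49/108) = 108/49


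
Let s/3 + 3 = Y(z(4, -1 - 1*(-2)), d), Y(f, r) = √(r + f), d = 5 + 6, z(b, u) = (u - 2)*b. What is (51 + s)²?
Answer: 1827 + 252*√7 ≈ 2493.7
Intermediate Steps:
z(b, u) = b*(-2 + u) (z(b, u) = (-2 + u)*b = b*(-2 + u))
d = 11
Y(f, r) = √(f + r)
s = -9 + 3*√7 (s = -9 + 3*√(4*(-2 + (-1 - 1*(-2))) + 11) = -9 + 3*√(4*(-2 + (-1 + 2)) + 11) = -9 + 3*√(4*(-2 + 1) + 11) = -9 + 3*√(4*(-1) + 11) = -9 + 3*√(-4 + 11) = -9 + 3*√7 ≈ -1.0627)
(51 + s)² = (51 + (-9 + 3*√7))² = (42 + 3*√7)²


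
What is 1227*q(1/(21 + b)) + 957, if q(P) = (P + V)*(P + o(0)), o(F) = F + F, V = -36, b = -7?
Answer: -429609/196 ≈ -2191.9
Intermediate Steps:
o(F) = 2*F
q(P) = P*(-36 + P) (q(P) = (P - 36)*(P + 2*0) = (-36 + P)*(P + 0) = (-36 + P)*P = P*(-36 + P))
1227*q(1/(21 + b)) + 957 = 1227*((-36 + 1/(21 - 7))/(21 - 7)) + 957 = 1227*((-36 + 1/14)/14) + 957 = 1227*((1/14)*(-503/14)) + 957 = 1227*(-503/196) + 957 = -617181/196 + 957 = -429609/196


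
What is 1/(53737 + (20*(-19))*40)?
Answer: 1/38537 ≈ 2.5949e-5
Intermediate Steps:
1/(53737 + (20*(-19))*40) = 1/(53737 - 380*40) = 1/(53737 - 15200) = 1/38537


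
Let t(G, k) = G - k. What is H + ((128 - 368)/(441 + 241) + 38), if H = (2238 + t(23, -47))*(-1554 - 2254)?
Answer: -2996989786/341 ≈ -8.7888e+6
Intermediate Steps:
H = -8788864 (H = (2238 + (23 - 1*(-47)))*(-1554 - 2254) = (2238 + (23 + 47))*(-3808) = (2238 + 70)*(-3808) = 2308*(-3808) = -8788864)
H + ((128 - 368)/(441 + 241) + 38) = -8788864 + ((128 - 368)/(441 + 241) + 38) = -8788864 + (-240/682 + 38) = -8788864 + (-240*1/682 + 38) = -8788864 + (-120/341 + 38) = -8788864 + 12838/341 = -2996989786/341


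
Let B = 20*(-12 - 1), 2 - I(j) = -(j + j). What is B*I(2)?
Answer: -1560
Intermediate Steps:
I(j) = 2 + 2*j (I(j) = 2 - (-1)*(j + j) = 2 - (-1)*2*j = 2 - (-2)*j = 2 + 2*j)
B = -260 (B = 20*(-13) = -260)
B*I(2) = -260*(2 + 2*2) = -260*(2 + 4) = -260*6 = -1560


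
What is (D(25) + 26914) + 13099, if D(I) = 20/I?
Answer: 200069/5 ≈ 40014.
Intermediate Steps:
(D(25) + 26914) + 13099 = (20/25 + 26914) + 13099 = (20*(1/25) + 26914) + 13099 = (⅘ + 26914) + 13099 = 134574/5 + 13099 = 200069/5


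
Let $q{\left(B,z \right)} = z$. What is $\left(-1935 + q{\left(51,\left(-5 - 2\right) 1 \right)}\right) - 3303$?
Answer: $-5245$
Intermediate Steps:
$\left(-1935 + q{\left(51,\left(-5 - 2\right) 1 \right)}\right) - 3303 = \left(-1935 + \left(-5 - 2\right) 1\right) - 3303 = \left(-1935 - 7\right) - 3303 = -1942 - 3303 = -5245$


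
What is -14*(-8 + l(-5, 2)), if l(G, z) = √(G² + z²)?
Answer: 112 - 14*√29 ≈ 36.608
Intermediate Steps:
-14*(-8 + l(-5, 2)) = -14*(-8 + √((-5)² + 2²)) = -14*(-8 + √(25 + 4)) = -14*(-8 + √29) = 112 - 14*√29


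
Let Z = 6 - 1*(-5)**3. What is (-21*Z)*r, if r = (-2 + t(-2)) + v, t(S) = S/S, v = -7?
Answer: 22008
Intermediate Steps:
t(S) = 1
Z = 131 (Z = 6 - 1*(-125) = 6 + 125 = 131)
r = -8 (r = (-2 + 1) - 7 = -1 - 7 = -8)
(-21*Z)*r = -21*131*(-8) = -2751*(-8) = 22008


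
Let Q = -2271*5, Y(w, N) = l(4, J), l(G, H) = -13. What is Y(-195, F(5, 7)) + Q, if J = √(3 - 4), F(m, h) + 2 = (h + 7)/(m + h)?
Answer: -11368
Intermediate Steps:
F(m, h) = -2 + (7 + h)/(h + m) (F(m, h) = -2 + (h + 7)/(m + h) = -2 + (7 + h)/(h + m))
J = I (J = √(-1) = I ≈ 1.0*I)
Y(w, N) = -13
Q = -11355
Y(-195, F(5, 7)) + Q = -13 - 11355 = -11368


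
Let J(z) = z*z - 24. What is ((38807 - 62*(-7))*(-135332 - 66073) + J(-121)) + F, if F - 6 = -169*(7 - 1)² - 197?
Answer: -7903325263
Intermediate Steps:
J(z) = -24 + z² (J(z) = z² - 24 = -24 + z²)
F = -6275 (F = 6 + (-169*(7 - 1)² - 197) = 6 + (-169*6² - 197) = 6 + (-169*36 - 197) = 6 + (-6084 - 197) = 6 - 6281 = -6275)
((38807 - 62*(-7))*(-135332 - 66073) + J(-121)) + F = ((38807 - 62*(-7))*(-135332 - 66073) + (-24 + (-121)²)) - 6275 = ((38807 + 434)*(-201405) + (-24 + 14641)) - 6275 = (39241*(-201405) + 14617) - 6275 = (-7903333605 + 14617) - 6275 = -7903318988 - 6275 = -7903325263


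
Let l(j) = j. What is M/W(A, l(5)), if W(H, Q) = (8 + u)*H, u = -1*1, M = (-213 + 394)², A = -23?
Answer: -32761/161 ≈ -203.48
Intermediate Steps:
M = 32761 (M = 181² = 32761)
u = -1
W(H, Q) = 7*H (W(H, Q) = (8 - 1)*H = 7*H)
M/W(A, l(5)) = 32761/((7*(-23))) = 32761/(-161) = 32761*(-1/161) = -32761/161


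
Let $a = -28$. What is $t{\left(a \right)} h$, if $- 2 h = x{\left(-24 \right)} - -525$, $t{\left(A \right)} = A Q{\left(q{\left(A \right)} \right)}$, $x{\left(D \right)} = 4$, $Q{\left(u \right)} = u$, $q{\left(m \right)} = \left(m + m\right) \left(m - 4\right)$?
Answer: $13271552$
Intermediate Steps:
$q{\left(m \right)} = 2 m \left(-4 + m\right)$
$t{\left(A \right)} = 2 A^{2} \left(-4 + A\right)$ ($t{\left(A \right)} = A 2 A \left(-4 + A\right) = 2 A^{2} \left(-4 + A\right)$)
$h = - \frac{529}{2}$ ($h = - \frac{4 - -525}{2} = - \frac{4 + 525}{2} = \left(- \frac{1}{2}\right) 529 = - \frac{529}{2} \approx -264.5$)
$t{\left(a \right)} h = 2 \left(-28\right)^{2} \left(-4 - 28\right) \left(- \frac{529}{2}\right) = 2 \cdot 784 \left(-32\right) \left(- \frac{529}{2}\right) = \left(-50176\right) \left(- \frac{529}{2}\right) = 13271552$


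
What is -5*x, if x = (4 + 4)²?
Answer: -320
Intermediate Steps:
x = 64 (x = 8² = 64)
-5*x = -5*64 = -320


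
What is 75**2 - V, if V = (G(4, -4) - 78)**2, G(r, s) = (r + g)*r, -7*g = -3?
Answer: 97541/49 ≈ 1990.6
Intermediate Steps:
g = 3/7 (g = -1/7*(-3) = 3/7 ≈ 0.42857)
G(r, s) = r*(3/7 + r) (G(r, s) = (r + 3/7)*r = (3/7 + r)*r = r*(3/7 + r))
V = 178084/49 (V = ((1/7)*4*(3 + 7*4) - 78)**2 = ((1/7)*4*(3 + 28) - 78)**2 = ((1/7)*4*31 - 78)**2 = (124/7 - 78)**2 = (-422/7)**2 = 178084/49 ≈ 3634.4)
75**2 - V = 75**2 - 1*178084/49 = 5625 - 178084/49 = 97541/49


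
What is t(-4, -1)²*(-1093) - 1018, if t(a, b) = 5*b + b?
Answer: -40366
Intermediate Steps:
t(a, b) = 6*b
t(-4, -1)²*(-1093) - 1018 = (6*(-1))²*(-1093) - 1018 = (-6)²*(-1093) - 1018 = 36*(-1093) - 1018 = -39348 - 1018 = -40366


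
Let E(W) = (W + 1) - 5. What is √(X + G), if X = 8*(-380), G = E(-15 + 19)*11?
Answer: 4*I*√190 ≈ 55.136*I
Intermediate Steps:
E(W) = -4 + W (E(W) = (1 + W) - 5 = -4 + W)
G = 0 (G = (-4 + (-15 + 19))*11 = (-4 + 4)*11 = 0*11 = 0)
X = -3040
√(X + G) = √(-3040 + 0) = √(-3040) = 4*I*√190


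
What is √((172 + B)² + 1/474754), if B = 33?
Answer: √9472071926159654/474754 ≈ 205.00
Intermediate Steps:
√((172 + B)² + 1/474754) = √((172 + 33)² + 1/474754) = √(205² + 1/474754) = √(42025 + 1/474754) = √(19951536851/474754) = √9472071926159654/474754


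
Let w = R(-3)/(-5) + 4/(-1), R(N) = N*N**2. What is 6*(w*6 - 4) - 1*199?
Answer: -863/5 ≈ -172.60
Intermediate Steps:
R(N) = N**3
w = 7/5 (w = (-3)**3/(-5) + 4/(-1) = -27*(-1/5) + 4*(-1) = 27/5 - 4 = 7/5 ≈ 1.4000)
6*(w*6 - 4) - 1*199 = 6*((7/5)*6 - 4) - 1*199 = 6*(42/5 - 4) - 199 = 6*(22/5) - 199 = 132/5 - 199 = -863/5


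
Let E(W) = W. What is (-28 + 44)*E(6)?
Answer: 96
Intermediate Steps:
(-28 + 44)*E(6) = (-28 + 44)*6 = 16*6 = 96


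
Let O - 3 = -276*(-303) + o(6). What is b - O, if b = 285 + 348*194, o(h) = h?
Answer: -15840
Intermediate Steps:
b = 67797 (b = 285 + 67512 = 67797)
O = 83637 (O = 3 + (-276*(-303) + 6) = 3 + (83628 + 6) = 3 + 83634 = 83637)
b - O = 67797 - 1*83637 = 67797 - 83637 = -15840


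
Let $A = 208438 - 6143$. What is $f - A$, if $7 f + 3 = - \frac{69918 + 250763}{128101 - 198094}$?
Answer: $- \frac{99114526843}{489951} \approx -2.0229 \cdot 10^{5}$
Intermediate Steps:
$f = \frac{110702}{489951}$ ($f = - \frac{3}{7} + \frac{\left(-1\right) \frac{69918 + 250763}{128101 - 198094}}{7} = - \frac{3}{7} + \frac{\left(-1\right) \frac{320681}{-69993}}{7} = - \frac{3}{7} + \frac{\left(-1\right) 320681 \left(- \frac{1}{69993}\right)}{7} = - \frac{3}{7} + \frac{\left(-1\right) \left(- \frac{320681}{69993}\right)}{7} = - \frac{3}{7} + \frac{1}{7} \cdot \frac{320681}{69993} = - \frac{3}{7} + \frac{320681}{489951} = \frac{110702}{489951} \approx 0.22594$)
$A = 202295$ ($A = 208438 - 6143 = 202295$)
$f - A = \frac{110702}{489951} - 202295 = - \frac{99114526843}{489951}$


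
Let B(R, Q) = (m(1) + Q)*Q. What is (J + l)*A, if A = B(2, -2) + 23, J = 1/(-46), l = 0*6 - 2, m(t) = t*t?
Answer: -2325/46 ≈ -50.543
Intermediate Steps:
m(t) = t²
l = -2 (l = 0 - 2 = -2)
J = -1/46 ≈ -0.021739
B(R, Q) = Q*(1 + Q) (B(R, Q) = (1² + Q)*Q = (1 + Q)*Q = Q*(1 + Q))
A = 25 (A = -2*(1 - 2) + 23 = -2*(-1) + 23 = 2 + 23 = 25)
(J + l)*A = (-1/46 - 2)*25 = -93/46*25 = -2325/46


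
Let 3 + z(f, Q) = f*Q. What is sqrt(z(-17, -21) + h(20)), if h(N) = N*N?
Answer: sqrt(754) ≈ 27.459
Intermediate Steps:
h(N) = N**2
z(f, Q) = -3 + Q*f (z(f, Q) = -3 + f*Q = -3 + Q*f)
sqrt(z(-17, -21) + h(20)) = sqrt((-3 - 21*(-17)) + 20**2) = sqrt((-3 + 357) + 400) = sqrt(354 + 400) = sqrt(754)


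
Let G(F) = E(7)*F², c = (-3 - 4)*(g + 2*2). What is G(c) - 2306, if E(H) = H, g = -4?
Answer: -2306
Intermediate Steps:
c = 0 (c = (-3 - 4)*(-4 + 2*2) = -7*(-4 + 4) = -7*0 = 0)
G(F) = 7*F²
G(c) - 2306 = 7*0² - 2306 = 7*0 - 2306 = 0 - 2306 = -2306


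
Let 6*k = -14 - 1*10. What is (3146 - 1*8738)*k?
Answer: 22368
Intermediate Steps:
k = -4 (k = (-14 - 1*10)/6 = (-14 - 10)/6 = (⅙)*(-24) = -4)
(3146 - 1*8738)*k = (3146 - 1*8738)*(-4) = (3146 - 8738)*(-4) = -5592*(-4) = 22368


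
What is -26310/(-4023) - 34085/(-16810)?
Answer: 38626337/4508442 ≈ 8.5676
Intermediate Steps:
-26310/(-4023) - 34085/(-16810) = -26310*(-1/4023) - 34085*(-1/16810) = 8770/1341 + 6817/3362 = 38626337/4508442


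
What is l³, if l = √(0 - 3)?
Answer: -3*I*√3 ≈ -5.1962*I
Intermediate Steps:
l = I*√3 (l = √(-3) = I*√3 ≈ 1.732*I)
l³ = (I*√3)³ = -3*I*√3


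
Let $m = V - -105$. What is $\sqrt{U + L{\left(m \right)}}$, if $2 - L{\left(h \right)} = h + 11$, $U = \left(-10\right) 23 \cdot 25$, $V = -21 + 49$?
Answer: $2 i \sqrt{1473} \approx 76.759 i$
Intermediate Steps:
$V = 28$
$m = 133$ ($m = 28 - -105 = 28 + 105 = 133$)
$U = -5750$ ($U = \left(-230\right) 25 = -5750$)
$L{\left(h \right)} = -9 - h$ ($L{\left(h \right)} = 2 - \left(h + 11\right) = 2 - \left(11 + h\right) = -9 - h$)
$\sqrt{U + L{\left(m \right)}} = \sqrt{-5750 - 142} = \sqrt{-5892} = 2 i \sqrt{1473}$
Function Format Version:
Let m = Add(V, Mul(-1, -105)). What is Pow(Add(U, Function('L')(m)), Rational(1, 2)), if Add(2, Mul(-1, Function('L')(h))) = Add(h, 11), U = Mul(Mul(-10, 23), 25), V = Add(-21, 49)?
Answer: Mul(2, I, Pow(1473, Rational(1, 2))) ≈ Mul(76.759, I)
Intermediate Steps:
V = 28
m = 133 (m = Add(28, Mul(-1, -105)) = Add(28, 105) = 133)
U = -5750 (U = Mul(-230, 25) = -5750)
Function('L')(h) = Add(-9, Mul(-1, h)) (Function('L')(h) = Add(2, Mul(-1, Add(h, 11))) = Add(2, Mul(-1, Add(11, h))) = Add(2, Add(-11, Mul(-1, h))) = Add(-9, Mul(-1, h)))
Pow(Add(U, Function('L')(m)), Rational(1, 2)) = Pow(Add(-5750, Add(-9, Mul(-1, 133))), Rational(1, 2)) = Pow(Add(-5750, Add(-9, -133)), Rational(1, 2)) = Pow(Add(-5750, -142), Rational(1, 2)) = Pow(-5892, Rational(1, 2)) = Mul(2, I, Pow(1473, Rational(1, 2)))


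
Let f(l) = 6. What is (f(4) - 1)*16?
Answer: 80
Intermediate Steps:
(f(4) - 1)*16 = (6 - 1)*16 = 5*16 = 80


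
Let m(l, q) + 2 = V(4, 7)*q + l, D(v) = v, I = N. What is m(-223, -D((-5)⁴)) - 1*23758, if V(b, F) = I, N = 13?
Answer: -32108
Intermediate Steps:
I = 13
V(b, F) = 13
m(l, q) = -2 + l + 13*q (m(l, q) = -2 + (13*q + l) = -2 + (l + 13*q) = -2 + l + 13*q)
m(-223, -D((-5)⁴)) - 1*23758 = (-2 - 223 + 13*(-1*(-5)⁴)) - 1*23758 = (-2 - 223 + 13*(-1*625)) - 23758 = (-2 - 223 + 13*(-625)) - 23758 = (-2 - 223 - 8125) - 23758 = -8350 - 23758 = -32108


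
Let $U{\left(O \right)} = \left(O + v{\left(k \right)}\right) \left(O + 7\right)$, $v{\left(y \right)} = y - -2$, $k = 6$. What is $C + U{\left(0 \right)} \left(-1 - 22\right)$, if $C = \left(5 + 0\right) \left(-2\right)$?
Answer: $-1298$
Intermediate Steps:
$v{\left(y \right)} = 2 + y$ ($v{\left(y \right)} = y + 2 = 2 + y$)
$U{\left(O \right)} = \left(7 + O\right) \left(8 + O\right)$ ($U{\left(O \right)} = \left(O + \left(2 + 6\right)\right) \left(O + 7\right) = \left(O + 8\right) \left(7 + O\right) = \left(8 + O\right) \left(7 + O\right) = \left(7 + O\right) \left(8 + O\right)$)
$C = -10$ ($C = 5 \left(-2\right) = -10$)
$C + U{\left(0 \right)} \left(-1 - 22\right) = -10 + \left(56 + 0^{2} + 15 \cdot 0\right) \left(-1 - 22\right) = -10 + \left(56 + 0 + 0\right) \left(-23\right) = -10 + 56 \left(-23\right) = -10 - 1288 = -1298$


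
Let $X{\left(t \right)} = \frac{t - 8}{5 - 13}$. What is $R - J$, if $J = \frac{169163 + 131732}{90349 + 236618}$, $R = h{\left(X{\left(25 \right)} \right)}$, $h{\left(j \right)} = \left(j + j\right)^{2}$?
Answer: $\frac{89679143}{5231472} \approx 17.142$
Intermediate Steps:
$X{\left(t \right)} = 1 - \frac{t}{8}$ ($X{\left(t \right)} = \frac{-8 + t}{-8} = \left(-8 + t\right) \left(- \frac{1}{8}\right) = 1 - \frac{t}{8}$)
$h{\left(j \right)} = 4 j^{2}$ ($h{\left(j \right)} = \left(2 j\right)^{2} = 4 j^{2}$)
$R = \frac{289}{16}$ ($R = 4 \left(1 - \frac{25}{8}\right)^{2} = 4 \left(- \frac{17}{8}\right)^{2} = 4 \cdot \frac{289}{64} = \frac{289}{16} \approx 18.063$)
$J = \frac{300895}{326967} \approx 0.92026$
$R - J = \frac{289}{16} - \frac{300895}{326967} = \frac{89679143}{5231472}$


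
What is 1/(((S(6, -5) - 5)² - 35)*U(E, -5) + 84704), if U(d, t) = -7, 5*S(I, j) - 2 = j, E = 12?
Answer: 25/2118237 ≈ 1.1802e-5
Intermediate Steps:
S(I, j) = ⅖ + j/5
1/(((S(6, -5) - 5)² - 35)*U(E, -5) + 84704) = 1/((((⅖ + (⅕)*(-5)) - 5)² - 35)*(-7) + 84704) = 1/((((⅖ - 1) - 5)² - 35)*(-7) + 84704) = 1/(((-⅗ - 5)² - 35)*(-7) + 84704) = 1/(((-28/5)² - 35)*(-7) + 84704) = 1/((784/25 - 35)*(-7) + 84704) = 1/(-91/25*(-7) + 84704) = 1/(637/25 + 84704) = 1/(2118237/25) = 25/2118237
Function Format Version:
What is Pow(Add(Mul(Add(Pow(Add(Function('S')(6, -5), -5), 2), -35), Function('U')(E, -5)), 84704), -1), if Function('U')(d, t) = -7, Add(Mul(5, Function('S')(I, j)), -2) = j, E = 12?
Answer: Rational(25, 2118237) ≈ 1.1802e-5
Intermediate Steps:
Function('S')(I, j) = Add(Rational(2, 5), Mul(Rational(1, 5), j))
Pow(Add(Mul(Add(Pow(Add(Function('S')(6, -5), -5), 2), -35), Function('U')(E, -5)), 84704), -1) = Pow(Add(Mul(Add(Pow(Add(Add(Rational(2, 5), Mul(Rational(1, 5), -5)), -5), 2), -35), -7), 84704), -1) = Pow(Add(Mul(Add(Pow(Add(Add(Rational(2, 5), -1), -5), 2), -35), -7), 84704), -1) = Pow(Add(Mul(Add(Pow(Add(Rational(-3, 5), -5), 2), -35), -7), 84704), -1) = Pow(Add(Mul(Add(Pow(Rational(-28, 5), 2), -35), -7), 84704), -1) = Pow(Add(Mul(Add(Rational(784, 25), -35), -7), 84704), -1) = Pow(Add(Mul(Rational(-91, 25), -7), 84704), -1) = Pow(Add(Rational(637, 25), 84704), -1) = Pow(Rational(2118237, 25), -1) = Rational(25, 2118237)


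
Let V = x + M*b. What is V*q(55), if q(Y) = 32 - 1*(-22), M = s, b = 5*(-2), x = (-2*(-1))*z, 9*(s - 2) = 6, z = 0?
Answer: -1440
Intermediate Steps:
s = 8/3 (s = 2 + (1/9)*6 = 2 + 2/3 = 8/3 ≈ 2.6667)
x = 0 (x = -2*(-1)*0 = 2*0 = 0)
b = -10
M = 8/3 ≈ 2.6667
q(Y) = 54 (q(Y) = 32 + 22 = 54)
V = -80/3 (V = 0 + (8/3)*(-10) = 0 - 80/3 = -80/3 ≈ -26.667)
V*q(55) = -80/3*54 = -1440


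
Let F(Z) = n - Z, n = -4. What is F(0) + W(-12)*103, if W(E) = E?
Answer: -1240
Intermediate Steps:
F(Z) = -4 - Z
F(0) + W(-12)*103 = (-4 - 1*0) - 12*103 = (-4 + 0) - 1236 = -4 - 1236 = -1240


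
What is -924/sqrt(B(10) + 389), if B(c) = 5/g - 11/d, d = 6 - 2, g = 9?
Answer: -5544*sqrt(557)/2785 ≈ -46.981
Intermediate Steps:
d = 4
B(c) = -79/36 (B(c) = 5/9 - 11/4 = -79/36)
-924/sqrt(B(10) + 389) = -924/sqrt(-79/36 + 389) = -924*6*sqrt(557)/2785 = -5544*sqrt(557)/2785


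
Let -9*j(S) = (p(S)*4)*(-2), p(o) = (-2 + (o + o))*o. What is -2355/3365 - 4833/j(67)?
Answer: -20865891/15872032 ≈ -1.3146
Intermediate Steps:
p(o) = o*(-2 + 2*o) (p(o) = (-2 + 2*o)*o = o*(-2 + 2*o))
j(S) = 16*S*(-1 + S)/9 (j(S) = -(2*S*(-1 + S))*4*(-2)/9 = -8*S*(-1 + S)*(-2)/9 = -(-16)*S*(-1 + S)/9 = 16*S*(-1 + S)/9)
-2355/3365 - 4833/j(67) = -2355/3365 - 4833*9/(1072*(-1 + 67)) = -2355*1/3365 - 4833/((16/9)*67*66) = -471/673 - 4833/23584/3 = -471/673 - 4833*3/23584 = -471/673 - 14499/23584 = -20865891/15872032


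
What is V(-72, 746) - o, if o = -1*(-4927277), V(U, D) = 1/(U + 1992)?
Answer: -9460371839/1920 ≈ -4.9273e+6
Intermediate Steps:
V(U, D) = 1/(1992 + U)
o = 4927277
V(-72, 746) - o = 1/(1992 - 72) - 1*4927277 = 1/1920 - 4927277 = -9460371839/1920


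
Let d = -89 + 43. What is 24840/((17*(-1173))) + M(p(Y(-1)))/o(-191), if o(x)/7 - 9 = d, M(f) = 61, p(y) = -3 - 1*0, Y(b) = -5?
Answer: -110869/74851 ≈ -1.4812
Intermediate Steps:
p(y) = -3 (p(y) = -3 + 0 = -3)
d = -46
o(x) = -259 (o(x) = 63 + 7*(-46) = 63 - 322 = -259)
24840/((17*(-1173))) + M(p(Y(-1)))/o(-191) = 24840/((17*(-1173))) + 61/(-259) = 24840/(-19941) + 61*(-1/259) = 24840*(-1/19941) - 61/259 = -360/289 - 61/259 = -110869/74851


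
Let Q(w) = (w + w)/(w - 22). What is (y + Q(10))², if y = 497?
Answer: 2208196/9 ≈ 2.4536e+5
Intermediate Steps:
Q(w) = 2*w/(-22 + w) (Q(w) = (2*w)/(-22 + w) = 2*w/(-22 + w))
(y + Q(10))² = (497 + 2*10/(-22 + 10))² = (497 + 2*10/(-12))² = (497 + 2*10*(-1/12))² = (497 - 5/3)² = (1486/3)² = 2208196/9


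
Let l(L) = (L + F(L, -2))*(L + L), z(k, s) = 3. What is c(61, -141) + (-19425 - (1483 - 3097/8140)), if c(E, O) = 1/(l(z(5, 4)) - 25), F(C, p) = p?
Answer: -3233580577/154660 ≈ -20908.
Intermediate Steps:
l(L) = 2*L*(-2 + L) (l(L) = (L - 2)*(L + L) = (-2 + L)*(2*L) = 2*L*(-2 + L))
c(E, O) = -1/19 (c(E, O) = 1/(2*3*(-2 + 3) - 25) = 1/(2*3*1 - 25) = 1/(6 - 25) = 1/(-19) = -1/19)
c(61, -141) + (-19425 - (1483 - 3097/8140)) = -1/19 + (-19425 - (1483 - 3097/8140)) = -1/19 + (-19425 - 1*12068523/8140) = -1/19 + (-19425 - 12068523/8140) = -1/19 - 170188023/8140 = -3233580577/154660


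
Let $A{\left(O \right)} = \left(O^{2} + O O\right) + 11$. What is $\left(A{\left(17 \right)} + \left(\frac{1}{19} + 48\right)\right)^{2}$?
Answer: $\frac{146506816}{361} \approx 4.0584 \cdot 10^{5}$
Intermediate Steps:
$A{\left(O \right)} = 11 + 2 O^{2}$ ($A{\left(O \right)} = \left(O^{2} + O^{2}\right) + 11 = 2 O^{2} + 11 = 11 + 2 O^{2}$)
$\left(A{\left(17 \right)} + \left(\frac{1}{19} + 48\right)\right)^{2} = \left(\left(11 + 2 \cdot 17^{2}\right) + \left(\frac{1}{19} + 48\right)\right)^{2} = \left(\left(11 + 2 \cdot 289\right) + \left(\frac{1}{19} + 48\right)\right)^{2} = \left(\left(11 + 578\right) + \frac{913}{19}\right)^{2} = \left(589 + \frac{913}{19}\right)^{2} = \left(\frac{12104}{19}\right)^{2} = \frac{146506816}{361}$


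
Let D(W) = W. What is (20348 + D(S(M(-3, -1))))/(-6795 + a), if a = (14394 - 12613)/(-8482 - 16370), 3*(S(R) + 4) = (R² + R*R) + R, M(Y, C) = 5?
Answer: -506044708/168871121 ≈ -2.9966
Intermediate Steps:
S(R) = -4 + R/3 + 2*R²/3 (S(R) = -4 + ((R² + R*R) + R)/3 = -4 + ((R² + R²) + R)/3 = -4 + (2*R² + R)/3 = -4 + (R + 2*R²)/3 = -4 + (R/3 + 2*R²/3) = -4 + R/3 + 2*R²/3)
a = -1781/24852 (a = 1781/(-24852) = 1781*(-1/24852) = -1781/24852 ≈ -0.071664)
(20348 + D(S(M(-3, -1))))/(-6795 + a) = (20348 + (-4 + (⅓)*5 + (⅔)*5²))/(-6795 - 1781/24852) = (20348 + (-4 + 5/3 + (⅔)*25))/(-168871121/24852) = (20348 + (-4 + 5/3 + 50/3))*(-24852/168871121) = (20348 + 43/3)*(-24852/168871121) = (61087/3)*(-24852/168871121) = -506044708/168871121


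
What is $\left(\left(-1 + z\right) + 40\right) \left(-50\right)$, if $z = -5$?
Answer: $-1700$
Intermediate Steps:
$\left(\left(-1 + z\right) + 40\right) \left(-50\right) = \left(\left(-1 - 5\right) + 40\right) \left(-50\right) = \left(-6 + 40\right) \left(-50\right) = 34 \left(-50\right) = -1700$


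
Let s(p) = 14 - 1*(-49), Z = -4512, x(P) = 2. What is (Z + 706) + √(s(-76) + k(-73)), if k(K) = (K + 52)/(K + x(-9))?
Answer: -3806 + √319074/71 ≈ -3798.0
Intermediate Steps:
s(p) = 63 (s(p) = 14 + 49 = 63)
k(K) = (52 + K)/(2 + K) (k(K) = (K + 52)/(K + 2) = (52 + K)/(2 + K))
(Z + 706) + √(s(-76) + k(-73)) = (-4512 + 706) + √(63 + (52 - 73)/(2 - 73)) = -3806 + √(63 - 21/(-71)) = -3806 + √(63 - 1/71*(-21)) = -3806 + √(63 + 21/71) = -3806 + √(4494/71) = -3806 + √319074/71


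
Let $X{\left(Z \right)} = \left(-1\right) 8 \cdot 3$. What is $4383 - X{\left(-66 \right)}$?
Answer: $4407$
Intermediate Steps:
$X{\left(Z \right)} = -24$ ($X{\left(Z \right)} = \left(-8\right) 3 = -24$)
$4383 - X{\left(-66 \right)} = 4383 - -24 = 4383 + 24 = 4407$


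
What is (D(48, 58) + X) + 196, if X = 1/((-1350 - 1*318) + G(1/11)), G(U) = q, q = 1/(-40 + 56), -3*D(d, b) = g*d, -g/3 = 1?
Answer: 6511612/26687 ≈ 244.00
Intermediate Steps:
g = -3 (g = -3*1 = -3)
D(d, b) = d (D(d, b) = -(-1)*d = d)
q = 1/16 ≈ 0.062500
G(U) = 1/16
X = -16/26687 (X = 1/((-1350 - 1*318) + 1/16) = 1/((-1350 - 318) + 1/16) = 1/(-1668 + 1/16) = 1/(-26687/16) = -16/26687 ≈ -0.00059954)
(D(48, 58) + X) + 196 = (48 - 16/26687) + 196 = 1280960/26687 + 196 = 6511612/26687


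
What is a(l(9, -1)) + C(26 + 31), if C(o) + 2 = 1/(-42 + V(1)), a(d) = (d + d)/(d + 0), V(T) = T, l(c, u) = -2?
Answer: -1/41 ≈ -0.024390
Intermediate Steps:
a(d) = 2 (a(d) = (2*d)/d = 2)
C(o) = -83/41 (C(o) = -2 + 1/(-42 + 1) = -2 + 1/(-41) = -2 - 1/41 = -83/41)
a(l(9, -1)) + C(26 + 31) = 2 - 83/41 = -1/41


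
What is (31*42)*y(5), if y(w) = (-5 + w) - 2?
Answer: -2604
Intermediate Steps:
y(w) = -7 + w
(31*42)*y(5) = (31*42)*(-7 + 5) = 1302*(-2) = -2604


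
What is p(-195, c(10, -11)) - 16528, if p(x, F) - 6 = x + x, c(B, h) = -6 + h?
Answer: -16912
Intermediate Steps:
p(x, F) = 6 + 2*x (p(x, F) = 6 + (x + x) = 6 + 2*x)
p(-195, c(10, -11)) - 16528 = (6 + 2*(-195)) - 16528 = (6 - 390) - 16528 = -384 - 16528 = -16912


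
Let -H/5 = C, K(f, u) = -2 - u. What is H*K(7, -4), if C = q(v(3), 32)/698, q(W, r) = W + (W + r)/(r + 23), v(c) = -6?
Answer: 304/3839 ≈ 0.079187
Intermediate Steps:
q(W, r) = W + (W + r)/(23 + r)
C = -152/19195 (C = ((32 + 24*(-6) - 6*32)/(23 + 32))/698 = ((32 - 144 - 192)/55)*(1/698) = ((1/55)*(-304))*(1/698) = -304/55*1/698 = -152/19195 ≈ -0.0079187)
H = 152/3839 (H = -5*(-152/19195) = 152/3839 ≈ 0.039594)
H*K(7, -4) = 152*(-2 - 1*(-4))/3839 = 152*(-2 + 4)/3839 = (152/3839)*2 = 304/3839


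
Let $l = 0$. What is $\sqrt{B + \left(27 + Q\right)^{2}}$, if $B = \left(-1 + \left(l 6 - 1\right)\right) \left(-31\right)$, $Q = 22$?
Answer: $\sqrt{2463} \approx 49.629$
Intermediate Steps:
$B = 62$ ($B = \left(-1 + \left(0 \cdot 6 - 1\right)\right) \left(-31\right) = \left(-1 + \left(0 - 1\right)\right) \left(-31\right) = \left(-1 - 1\right) \left(-31\right) = \left(-2\right) \left(-31\right) = 62$)
$\sqrt{B + \left(27 + Q\right)^{2}} = \sqrt{62 + \left(27 + 22\right)^{2}} = \sqrt{62 + 49^{2}} = \sqrt{62 + 2401} = \sqrt{2463}$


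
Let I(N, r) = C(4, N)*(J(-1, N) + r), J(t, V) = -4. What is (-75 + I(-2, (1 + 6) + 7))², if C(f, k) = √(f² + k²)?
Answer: 7625 - 3000*√5 ≈ 916.80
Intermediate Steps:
I(N, r) = √(16 + N²)*(-4 + r) (I(N, r) = √(4² + N²)*(-4 + r) = √(16 + N²)*(-4 + r))
(-75 + I(-2, (1 + 6) + 7))² = (-75 + √(16 + (-2)²)*(-4 + ((1 + 6) + 7)))² = (-75 + √(16 + 4)*(-4 + (7 + 7)))² = (-75 + √20*(-4 + 14))² = (-75 + (2*√5)*10)² = (-75 + 20*√5)²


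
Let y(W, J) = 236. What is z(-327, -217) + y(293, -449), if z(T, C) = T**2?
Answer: 107165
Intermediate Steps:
z(-327, -217) + y(293, -449) = (-327)**2 + 236 = 106929 + 236 = 107165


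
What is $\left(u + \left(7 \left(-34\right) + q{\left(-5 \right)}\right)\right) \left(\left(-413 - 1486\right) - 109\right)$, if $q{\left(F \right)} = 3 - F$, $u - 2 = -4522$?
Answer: $9538000$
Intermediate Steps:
$u = -4520$ ($u = 2 - 4522 = -4520$)
$\left(u + \left(7 \left(-34\right) + q{\left(-5 \right)}\right)\right) \left(\left(-413 - 1486\right) - 109\right) = \left(-4520 + \left(7 \left(-34\right) + \left(3 - -5\right)\right)\right) \left(\left(-413 - 1486\right) - 109\right) = \left(-4520 + \left(-238 + \left(3 + 5\right)\right)\right) \left(-1899 - 109\right) = \left(-4520 + \left(-238 + 8\right)\right) \left(-2008\right) = \left(-4520 - 230\right) \left(-2008\right) = \left(-4750\right) \left(-2008\right) = 9538000$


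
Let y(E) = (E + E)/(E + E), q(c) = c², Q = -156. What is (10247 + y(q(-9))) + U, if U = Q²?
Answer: 34584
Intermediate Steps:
y(E) = 1 (y(E) = (2*E)/((2*E)) = (2*E)*(1/(2*E)) = 1)
U = 24336 (U = (-156)² = 24336)
(10247 + y(q(-9))) + U = (10247 + 1) + 24336 = 10248 + 24336 = 34584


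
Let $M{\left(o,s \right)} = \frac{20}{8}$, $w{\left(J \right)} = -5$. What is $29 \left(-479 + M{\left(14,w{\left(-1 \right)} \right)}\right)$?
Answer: $- \frac{27637}{2} \approx -13819.0$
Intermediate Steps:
$M{\left(o,s \right)} = \frac{5}{2}$ ($M{\left(o,s \right)} = 20 \cdot \frac{1}{8} = \frac{5}{2}$)
$29 \left(-479 + M{\left(14,w{\left(-1 \right)} \right)}\right) = 29 \left(-479 + \frac{5}{2}\right) = 29 \left(- \frac{953}{2}\right) = - \frac{27637}{2}$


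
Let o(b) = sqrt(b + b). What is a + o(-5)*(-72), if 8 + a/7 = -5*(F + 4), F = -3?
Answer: -91 - 72*I*sqrt(10) ≈ -91.0 - 227.68*I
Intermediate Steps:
a = -91 (a = -56 + 7*(-5*(-3 + 4)) = -56 + 7*(-5*1) = -56 + 7*(-5) = -56 - 35 = -91)
o(b) = sqrt(2)*sqrt(b) (o(b) = sqrt(2*b) = sqrt(2)*sqrt(b))
a + o(-5)*(-72) = -91 + (sqrt(2)*sqrt(-5))*(-72) = -91 + (sqrt(2)*(I*sqrt(5)))*(-72) = -91 + (I*sqrt(10))*(-72) = -91 - 72*I*sqrt(10)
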